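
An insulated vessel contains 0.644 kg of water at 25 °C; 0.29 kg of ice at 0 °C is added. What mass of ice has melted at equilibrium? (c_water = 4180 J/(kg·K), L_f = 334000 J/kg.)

Heat available from the water dropping to 0 °C: 0.644×4180×25 = 67298 J.
To melt every bit of ice: 0.29×334000 = 96860 J.
That's not enough to melt it all — equilibrium is at 0 °C with ice remaining.
m_melt = 67298 / L_f = 0.2015 kg.

m_melted ≈ 0.201 kg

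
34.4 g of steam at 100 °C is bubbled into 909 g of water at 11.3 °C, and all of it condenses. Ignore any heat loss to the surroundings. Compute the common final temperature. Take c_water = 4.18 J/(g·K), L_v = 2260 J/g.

T_f ≈ 34.2 °C

Net heat exchanged in the isolated system is zero:
steam→water at 100 °C releases m L_v = 34.4·2260 = 77744
  condensed water 100 °C→T: 143.79(T − 100)
  original water: 3799.6(T − 11.3)
3943.4 T = 77744 + 14379 + 42936 = 135059
T ≈ 34.25 °C — below 100 °C, confirming all the steam condensed.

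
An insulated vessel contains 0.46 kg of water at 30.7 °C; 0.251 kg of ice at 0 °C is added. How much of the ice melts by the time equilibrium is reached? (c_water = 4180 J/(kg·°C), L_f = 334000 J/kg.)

m_melted ≈ 0.177 kg

Cooling the water to 0 °C releases 0.46×4180×30.7 = 59030 J.
Melting all 0.251 kg of ice would need 0.251×334000 = 83834 J.
59030 J < 83834 J, so only part of the ice melts and the system sits at 0 °C.
m_melted×334000 = 59030  ⇒  m_melted ≈ 0.1767 kg.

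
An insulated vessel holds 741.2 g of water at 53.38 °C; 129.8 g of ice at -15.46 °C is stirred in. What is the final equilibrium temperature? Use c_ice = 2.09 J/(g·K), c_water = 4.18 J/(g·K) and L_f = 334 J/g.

T_f ≈ 32.4 °C

Sum of m c ΔT and latent-heat terms is zero:
warm ice to 0 °C: 129.8×2.09×(0 − (-15.46)) = 4194; latent heat to melt: 129.8×334 = 43353; meltwater 0→T: 129.8×4.18×T = 542.56 T; water cools: 741.2×4.18×(T − 53.38) = 3098.2(T − 53.38)
3640.8 T = 165383 − 47547 = 117836
T ≈ 32.37 °C (positive, so assuming full melt was valid).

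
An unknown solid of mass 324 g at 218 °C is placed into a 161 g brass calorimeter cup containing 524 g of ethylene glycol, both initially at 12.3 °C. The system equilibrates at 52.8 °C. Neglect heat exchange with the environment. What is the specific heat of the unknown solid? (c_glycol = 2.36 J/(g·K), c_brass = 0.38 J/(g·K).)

c ≈ 0.982 J/(g·K)

Energy conservation, ΣQ = 0:
324·c·(52.8 − 218) + 524·2.36·(52.8 − 12.3) + 161·0.38·(52.8 − 12.3) = 0
-53525 c = -52562
c = -52562/-53525 ≈ 0.982 J/(g·K)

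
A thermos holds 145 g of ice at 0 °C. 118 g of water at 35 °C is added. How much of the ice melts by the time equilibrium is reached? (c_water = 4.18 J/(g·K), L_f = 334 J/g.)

m_melted ≈ 51.7 g

Water can give up m c ΔT = 118·4.18·35 = 17263 J before reaching 0 °C.
To melt every bit of ice: 145·334 = 48430 J.
That's not enough to melt it all — equilibrium is at 0 °C with ice remaining.
m_melted·334 = 17263  ⇒  m_melted ≈ 51.69 g.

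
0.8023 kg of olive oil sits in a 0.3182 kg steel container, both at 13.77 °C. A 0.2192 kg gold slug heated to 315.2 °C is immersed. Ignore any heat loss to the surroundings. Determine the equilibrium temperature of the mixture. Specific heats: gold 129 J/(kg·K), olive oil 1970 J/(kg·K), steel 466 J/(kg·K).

T_f ≈ 18.6 °C

Energy conservation, ΣQ = 0:
0.2192·129·(T − 315.2) + 0.8023·1970·(T − 13.77) + 0.3182·466·(T − 13.77) = 0
(28.28 + 1580.5 + 148.28) T = 28.28·315.2 + 1580.5·13.77 + 148.28·13.77
T ≈ 18.62 °C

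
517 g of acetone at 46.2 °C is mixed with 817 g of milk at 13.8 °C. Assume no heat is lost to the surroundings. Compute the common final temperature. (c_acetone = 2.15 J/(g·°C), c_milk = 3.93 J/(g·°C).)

T_f is the heat-capacity-weighted average of the initial temperatures:
T_f = (1111.5×46.2 + 3210.8×13.8) / (1111.5 + 3210.8)
    = 95663 / 4322.4 ≈ 22.13 °C

T_f ≈ 22.1 °C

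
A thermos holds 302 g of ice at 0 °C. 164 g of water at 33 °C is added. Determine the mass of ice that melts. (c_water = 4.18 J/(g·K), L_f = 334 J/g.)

Water can give up m c ΔT = 164×4.18×33 = 22622 J before reaching 0 °C.
Melting all 302 g of ice would need 302×334 = 100868 J.
That's not enough to melt it all — equilibrium is at 0 °C with ice remaining.
m_melted×334 = 22622  ⇒  m_melted ≈ 67.73 g.

m_melted ≈ 67.7 g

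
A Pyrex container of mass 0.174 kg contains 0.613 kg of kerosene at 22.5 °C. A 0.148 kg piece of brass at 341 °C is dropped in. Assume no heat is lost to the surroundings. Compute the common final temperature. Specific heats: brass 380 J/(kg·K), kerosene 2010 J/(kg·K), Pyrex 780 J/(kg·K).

Conservation of energy gives ΣQ = 0:
0.148*380*(T − 341) + 0.613*2010*(T − 22.5) + 0.174*780*(T − 22.5) = 0
(56.24 + 1232.1 + 135.72) T = 56.24*341 + 1232.1*22.5 + 135.72*22.5
T = 49954/1424.1 ≈ 35.08 °C

T_f ≈ 35.1 °C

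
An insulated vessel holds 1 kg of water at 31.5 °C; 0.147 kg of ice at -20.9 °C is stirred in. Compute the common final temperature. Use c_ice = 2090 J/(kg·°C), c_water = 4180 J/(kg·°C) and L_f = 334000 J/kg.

T_f ≈ 15.9 °C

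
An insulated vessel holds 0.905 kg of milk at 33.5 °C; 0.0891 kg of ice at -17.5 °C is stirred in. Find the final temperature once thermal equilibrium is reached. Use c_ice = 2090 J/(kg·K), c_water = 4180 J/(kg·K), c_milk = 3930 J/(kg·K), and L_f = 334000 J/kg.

Heat gained plus heat lost sum to zero:
ice -17.5→0 °C: 0.0891×2090×17.5 = 3258.8; latent heat to melt: 0.0891×334000 = 29759; meltwater 0→T: 0.0891×4180×T = 372.44 T; milk: 3556.7(T − 33.5)
3929.1 T = 119148 − 33018 = 86130
T ≈ 21.92 °C. Since T > 0 °C, the all-ice-melts assumption holds.

T_f ≈ 21.9 °C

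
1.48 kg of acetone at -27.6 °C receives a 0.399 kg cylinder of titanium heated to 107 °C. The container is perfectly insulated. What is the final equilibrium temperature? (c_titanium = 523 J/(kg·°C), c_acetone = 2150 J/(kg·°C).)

T_f ≈ -19.3 °C

Heat gained plus heat lost sum to zero:
0.399*523*(T − 107) + 1.48*2150*(T − (-27.6)) = 0
208.68(T − 107) + 3182(T − (-27.6)) = 0
(208.68 + 3182) T = 208.68*107 + 3182*(-27.6)
T = -65495 / 3390.7 = -19.3 °C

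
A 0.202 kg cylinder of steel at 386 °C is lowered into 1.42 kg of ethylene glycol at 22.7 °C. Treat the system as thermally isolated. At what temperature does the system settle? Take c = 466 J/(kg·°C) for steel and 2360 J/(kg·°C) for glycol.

Setting the total heat transfer to zero:
0.202×466×(T − 386) + 1.42×2360×(T − 22.7) = 0
(94.13 + 3351.2) T = 94.13×386 + 3351.2×22.7
T ≈ 32.63 °C

T_f ≈ 32.6 °C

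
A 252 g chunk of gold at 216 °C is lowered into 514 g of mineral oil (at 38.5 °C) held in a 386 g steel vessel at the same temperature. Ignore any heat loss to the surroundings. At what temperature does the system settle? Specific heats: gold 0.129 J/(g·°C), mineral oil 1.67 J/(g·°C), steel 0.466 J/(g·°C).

T_f = Σ m_i c_i T_i / Σ m_i c_i:
T_f = (32.51·216 + 858.38·38.5 + 179.88·38.5) / (32.51 + 858.38 + 179.88)
    = 46995 / 1070.8 ≈ 43.89 °C

T_f ≈ 43.9 °C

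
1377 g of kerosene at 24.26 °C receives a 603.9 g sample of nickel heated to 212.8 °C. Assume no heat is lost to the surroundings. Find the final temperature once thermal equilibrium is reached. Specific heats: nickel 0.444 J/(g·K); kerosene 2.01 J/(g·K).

T_f ≈ 40.9 °C

Setting the total heat transfer to zero:
603.9·0.444·(T − 212.8) + 1377·2.01·(T − 24.26) = 0
268.13(T − 212.8) + 2767.8(T − 24.26) = 0
3035.9 T = 124205
T = 124205 / 3035.9 = 40.9 °C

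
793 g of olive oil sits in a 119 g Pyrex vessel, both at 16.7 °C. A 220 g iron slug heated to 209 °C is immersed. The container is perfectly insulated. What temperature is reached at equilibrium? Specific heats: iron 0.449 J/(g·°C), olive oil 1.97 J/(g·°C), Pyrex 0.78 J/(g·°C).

T_f ≈ 27.5 °C

Energy conservation, ΣQ = 0:
220*0.449*(T − 209) + 793*1.97*(T − 16.7) + 119*0.78*(T − 16.7) = 0
(98.78 + 1562.2 + 92.82) T = 98.78*209 + 1562.2*16.7 + 92.82*16.7
T ≈ 27.53 °C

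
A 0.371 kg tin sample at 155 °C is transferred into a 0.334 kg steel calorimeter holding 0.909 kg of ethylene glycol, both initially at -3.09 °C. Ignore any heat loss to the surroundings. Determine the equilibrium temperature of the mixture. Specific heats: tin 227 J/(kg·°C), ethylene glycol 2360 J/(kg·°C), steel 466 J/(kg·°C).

T_f ≈ 2.5 °C

Conservation of energy gives ΣQ = 0:
0.371×227×(T − 155) + 0.909×2360×(T − (-3.09)) + 0.334×466×(T − (-3.09)) = 0
84.22(T − 155) + 2145.2(T − (-3.09)) + 155.64(T − (-3.09)) = 0
(84.22 + 2145.2 + 155.64) T = 84.22×155 + 2145.2×(-3.09) + 155.64×(-3.09)
T ≈ 2.49 °C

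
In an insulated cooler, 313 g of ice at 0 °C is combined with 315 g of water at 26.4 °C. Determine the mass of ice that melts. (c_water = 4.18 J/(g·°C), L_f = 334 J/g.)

m_melted ≈ 104 g

Cooling the water to 0 °C releases 315·4.18·26.4 = 34761 J.
Fully melting the ice requires m_ice L_f = 313·334 = 104542 J.
That's not enough to melt it all — equilibrium is at 0 °C with ice remaining.
m_melt = 34761 / L_f = 104.1 g.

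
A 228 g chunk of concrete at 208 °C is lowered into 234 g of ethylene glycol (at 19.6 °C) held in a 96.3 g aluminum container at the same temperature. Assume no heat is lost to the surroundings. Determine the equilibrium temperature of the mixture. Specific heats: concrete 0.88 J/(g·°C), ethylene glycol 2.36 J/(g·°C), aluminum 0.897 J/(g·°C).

T_f ≈ 64.6 °C

T_f = Σ m_i c_i T_i / Σ m_i c_i:
T_f = (200.64*208 + 552.24*19.6 + 86.38*19.6) / (200.64 + 552.24 + 86.38)
    = 54250 / 839.26 ≈ 64.64 °C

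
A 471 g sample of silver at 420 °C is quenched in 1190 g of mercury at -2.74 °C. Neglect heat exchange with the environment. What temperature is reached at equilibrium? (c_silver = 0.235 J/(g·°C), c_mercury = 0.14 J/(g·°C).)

|Q_silver| = |Q_mercury|:
471×0.235×(420 − T) = 1190×0.14×(T − (-2.74))
110.68(420 − T) = 166.6(T − (-2.74))
277.29 T = 46031  ⇒  T ≈ 166.01 °C

T_f ≈ 166.0 °C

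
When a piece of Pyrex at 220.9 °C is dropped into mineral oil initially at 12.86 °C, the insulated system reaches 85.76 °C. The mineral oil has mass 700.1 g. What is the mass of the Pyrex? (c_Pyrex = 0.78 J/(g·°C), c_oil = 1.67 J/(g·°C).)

m ≈ 809 g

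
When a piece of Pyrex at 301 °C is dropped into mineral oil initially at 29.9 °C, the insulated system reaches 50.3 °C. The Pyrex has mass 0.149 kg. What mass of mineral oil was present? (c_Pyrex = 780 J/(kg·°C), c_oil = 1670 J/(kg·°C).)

Taking heat into each body as positive, Σ m c ΔT = 0:
0.149×780×(50.3 − 301) + m×1670×(50.3 − 29.9) = 0
34068 m = 29136
m = 29136/34068 ≈ 0.8552 kg

m ≈ 0.855 kg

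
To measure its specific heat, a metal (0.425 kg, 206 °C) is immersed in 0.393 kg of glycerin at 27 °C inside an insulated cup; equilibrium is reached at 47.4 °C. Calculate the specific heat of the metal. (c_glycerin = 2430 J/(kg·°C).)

c ≈ 289 J/(kg·°C)

Net heat exchanged in the isolated system is zero:
0.425·c·(47.4 − 206) + 0.393·2430·(47.4 − 27) = 0
-67.41 c = -19482
c = -19482/-67.41 ≈ 289 J/(kg·°C)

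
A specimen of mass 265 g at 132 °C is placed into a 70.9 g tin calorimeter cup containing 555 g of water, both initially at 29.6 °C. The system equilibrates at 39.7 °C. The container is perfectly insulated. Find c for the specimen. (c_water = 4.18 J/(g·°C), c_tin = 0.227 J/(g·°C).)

c ≈ 0.965 J/(g·°C)

Energy conservation, ΣQ = 0:
265×c×(39.7 − 132) + 555×4.18×(39.7 − 29.6) + 70.9×0.227×(39.7 − 29.6) = 0
-24460 c = -23594
c = -23594/-24460 ≈ 0.9646 J/(g·°C)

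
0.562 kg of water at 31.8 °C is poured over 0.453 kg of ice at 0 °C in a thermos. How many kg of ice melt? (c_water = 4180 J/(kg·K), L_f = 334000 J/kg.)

m_melted ≈ 0.224 kg

Heat available from the water dropping to 0 °C: 0.562×4180×31.8 = 74703 J.
Melting all 0.453 kg of ice would need 0.453×334000 = 151302 J.
That's not enough to melt it all — equilibrium is at 0 °C with ice remaining.
m_melted×334000 = 74703  ⇒  m_melted ≈ 0.2237 kg.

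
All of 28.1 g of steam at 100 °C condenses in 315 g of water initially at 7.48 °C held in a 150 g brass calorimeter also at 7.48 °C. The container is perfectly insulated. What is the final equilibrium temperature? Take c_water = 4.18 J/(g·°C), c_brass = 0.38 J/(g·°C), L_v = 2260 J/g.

T_f ≈ 57.4 °C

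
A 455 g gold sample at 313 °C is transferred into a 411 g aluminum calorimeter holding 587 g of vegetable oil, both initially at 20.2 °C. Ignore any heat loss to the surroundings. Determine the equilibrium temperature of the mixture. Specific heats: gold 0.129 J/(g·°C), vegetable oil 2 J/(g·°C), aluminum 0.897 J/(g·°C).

Setting the total heat transfer to zero:
455×0.129×(T − 313) + 587×2×(T − 20.2) + 411×0.897×(T − 20.2) = 0
58.7(T − 313) + 1174(T − 20.2) + 368.67(T − 20.2) = 0
1601.4 T = 49533
T = 49533 / 1601.4 = 30.9 °C

T_f ≈ 30.9 °C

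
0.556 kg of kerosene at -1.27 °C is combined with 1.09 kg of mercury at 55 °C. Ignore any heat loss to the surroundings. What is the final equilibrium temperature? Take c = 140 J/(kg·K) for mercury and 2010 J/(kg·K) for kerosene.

T_f ≈ 5.5 °C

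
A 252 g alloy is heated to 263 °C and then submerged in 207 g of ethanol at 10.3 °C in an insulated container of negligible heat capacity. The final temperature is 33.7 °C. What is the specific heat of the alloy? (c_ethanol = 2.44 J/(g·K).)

c ≈ 0.205 J/(g·K)

m_s c (T_s − T_f) = m_ethanol c_ethanol (T_f − T_0):
252·c·(263 − 33.7) = 207·2.44·(33.7 − 10.3)
57784 c = 11819  ⇒  c ≈ 0.2045 J/(g·K)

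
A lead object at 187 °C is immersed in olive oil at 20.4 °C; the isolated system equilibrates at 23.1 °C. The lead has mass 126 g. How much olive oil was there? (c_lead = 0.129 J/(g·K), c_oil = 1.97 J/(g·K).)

m ≈ 501 g

Heat lost by the lead = heat gained by the oil:
126×0.129×(187 − 23.1) = m×1.97×(23.1 − 20.4)
5.319 m = 2664  ⇒  m ≈ 500.9 g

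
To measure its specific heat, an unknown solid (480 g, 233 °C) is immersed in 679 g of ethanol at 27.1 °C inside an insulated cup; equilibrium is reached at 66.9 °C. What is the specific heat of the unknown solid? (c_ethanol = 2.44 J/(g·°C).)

c ≈ 0.827 J/(g·°C)

Energy conservation, ΣQ = 0:
480·c·(66.9 − 233) + 679·2.44·(66.9 − 27.1) = 0
-79728 c = -65939
c = -65939/-79728 ≈ 0.8271 J/(g·°C)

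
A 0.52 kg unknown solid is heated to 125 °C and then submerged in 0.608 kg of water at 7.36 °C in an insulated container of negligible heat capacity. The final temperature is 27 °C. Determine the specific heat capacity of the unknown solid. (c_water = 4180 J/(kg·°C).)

Heat lost by the unknown solid = heat gained by the water:
0.52×c×(125 − 27) = 0.608×4180×(27 − 7.36)
50.96 c = 49914  ⇒  c ≈ 979.5 J/(kg·°C)

c ≈ 979 J/(kg·°C)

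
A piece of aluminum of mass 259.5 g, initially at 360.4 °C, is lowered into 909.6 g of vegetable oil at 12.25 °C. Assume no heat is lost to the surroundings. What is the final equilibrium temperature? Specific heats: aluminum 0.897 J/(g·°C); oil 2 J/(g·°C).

Heat gained plus heat lost sum to zero:
259.5·0.897·(T − 360.4) + 909.6·2·(T − 12.25) = 0
232.77(T − 360.4) + 1819.2(T − 12.25) = 0
2052 T = 106176
T = 106176/2052 ≈ 51.74 °C

T_f ≈ 51.7 °C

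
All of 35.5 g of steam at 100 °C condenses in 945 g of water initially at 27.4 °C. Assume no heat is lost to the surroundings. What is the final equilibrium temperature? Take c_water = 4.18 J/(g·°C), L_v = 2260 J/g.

T_f ≈ 49.6 °C

Energy balance with sensible and latent terms:
condense steam: −35.5×2260 = −80230; condensed water 100 °C→T: 148.39(T − 100); water warms: 945×4.18×(T − 27.4) = 3950.1(T − 27.4)
4098.5 T = 80230 + 14839 + 108233 = 203302
T ≈ 49.60 °C, under the boiling point, so the assumption holds.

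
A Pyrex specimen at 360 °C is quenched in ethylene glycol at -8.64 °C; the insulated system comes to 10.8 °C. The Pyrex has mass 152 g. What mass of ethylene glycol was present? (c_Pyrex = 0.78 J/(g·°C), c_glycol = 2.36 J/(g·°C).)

Setting the total heat transfer to zero:
152·0.78·(10.8 − 360) + m·2.36·(10.8 − (-8.64)) = 0
45.88 m = 41401
m = 41401/45.88 ≈ 902.4 g

m ≈ 902 g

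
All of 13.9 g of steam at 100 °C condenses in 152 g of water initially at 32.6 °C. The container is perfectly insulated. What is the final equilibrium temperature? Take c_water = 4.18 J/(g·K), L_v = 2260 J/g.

T_f ≈ 83.5 °C

Net heat exchanged in the isolated system is zero:
latent heat released on condensation: 13.9·2260 = 31414
  condensed water 100 °C→T: 58.1(T − 100)
  water warms: 152·4.18·(T − 32.6) = 635.36(T − 32.6)
693.46 T = 31414 + 5810.2 + 20713 = 57937
T ≈ 83.55 °C (< 100 °C, so full condensation is consistent).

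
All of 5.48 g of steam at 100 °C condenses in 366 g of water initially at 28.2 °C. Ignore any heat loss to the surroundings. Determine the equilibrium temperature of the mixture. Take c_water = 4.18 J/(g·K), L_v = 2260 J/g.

Setting the total heat transfer to zero:
steam→water at 100 °C releases m L_v = 5.48×2260 = 12385
  condensate cools 100→T: 5.48×4.18×(T − 100) = 22.91(T − 100)
  water warms: 366×4.18×(T − 28.2) = 1529.9(T − 28.2)
1552.8 T = 12385 + 2290.6 + 43143 = 57818
T ≈ 37.24 °C, under the boiling point, so the assumption holds.

T_f ≈ 37.2 °C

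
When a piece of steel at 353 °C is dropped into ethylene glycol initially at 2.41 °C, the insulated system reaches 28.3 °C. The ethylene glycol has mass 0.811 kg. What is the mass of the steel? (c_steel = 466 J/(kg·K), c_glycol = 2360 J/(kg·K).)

Heat lost by the steel = heat gained by the glycol:
m·466·(353 − 28.3) = 0.811·2360·(28.3 − 2.41)
151310 m = 49552  ⇒  m ≈ 0.3275 kg

m ≈ 0.327 kg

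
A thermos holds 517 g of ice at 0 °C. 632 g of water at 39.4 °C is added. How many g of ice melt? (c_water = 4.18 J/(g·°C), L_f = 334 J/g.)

m_melted ≈ 312 g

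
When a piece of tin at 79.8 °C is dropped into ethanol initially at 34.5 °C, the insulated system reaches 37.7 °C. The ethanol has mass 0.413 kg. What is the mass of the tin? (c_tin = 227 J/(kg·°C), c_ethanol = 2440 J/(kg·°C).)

Setting the total heat transfer to zero:
m×227×(37.7 − 79.8) + 0.413×2440×(37.7 − 34.5) = 0
-9556.7 m = -3224.7
m = -3224.7/-9556.7 ≈ 0.3374 kg

m ≈ 0.337 kg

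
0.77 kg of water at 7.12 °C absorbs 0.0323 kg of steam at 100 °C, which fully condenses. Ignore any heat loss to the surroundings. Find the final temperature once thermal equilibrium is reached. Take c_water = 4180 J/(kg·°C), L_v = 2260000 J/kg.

T_f ≈ 32.6 °C

Net heat exchanged in the isolated system is zero:
condense steam: −0.0323·2260000 = −72998
  condensed water 100 °C→T: 135.01(T − 100)
  original water: 3218.6(T − 7.12)
3353.6 T = 72998 + 13501 + 22916 = 109416
T ≈ 32.63 °C (< 100 °C, so full condensation is consistent).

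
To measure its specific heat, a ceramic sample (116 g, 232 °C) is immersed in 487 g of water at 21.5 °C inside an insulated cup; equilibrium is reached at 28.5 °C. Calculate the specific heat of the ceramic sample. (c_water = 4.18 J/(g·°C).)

m_s c (T_s − T_f) = m_water c_water (T_f − T_0):
116×c×(232 − 28.5) = 487×4.18×(28.5 − 21.5)
23606 c = 14250  ⇒  c ≈ 0.6036 J/(g·°C)

c ≈ 0.604 J/(g·°C)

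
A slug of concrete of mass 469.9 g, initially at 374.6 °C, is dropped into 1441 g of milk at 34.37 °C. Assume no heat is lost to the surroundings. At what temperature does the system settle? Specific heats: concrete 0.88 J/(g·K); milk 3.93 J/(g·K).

T_f ≈ 57.5 °C

T_f is the heat-capacity-weighted average of the initial temperatures:
T_f = (413.51*374.6 + 5663.1*34.37) / (413.51 + 5663.1)
    = 349543 / 6076.6 ≈ 57.52 °C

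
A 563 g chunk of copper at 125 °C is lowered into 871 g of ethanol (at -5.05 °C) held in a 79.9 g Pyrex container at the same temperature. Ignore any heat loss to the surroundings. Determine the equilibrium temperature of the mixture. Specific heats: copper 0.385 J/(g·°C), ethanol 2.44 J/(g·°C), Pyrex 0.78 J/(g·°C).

T_f ≈ 6.7 °C

Energy conservation, ΣQ = 0:
563·0.385·(T − 125) + 871·2.44·(T − (-5.05)) + 79.9·0.78·(T − (-5.05)) = 0
216.75(T − 125) + 2125.2(T − (-5.05)) + 62.32(T − (-5.05)) = 0
2404.3 T = 16047
T = 16047/2404.3 ≈ 6.67 °C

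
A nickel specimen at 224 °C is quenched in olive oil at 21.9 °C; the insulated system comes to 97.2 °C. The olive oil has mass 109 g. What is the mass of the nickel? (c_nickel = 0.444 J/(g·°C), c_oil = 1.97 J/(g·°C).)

Heat lost by the nickel = heat gained by the oil:
m·0.444·(224 − 97.2) = 109·1.97·(97.2 − 21.9)
56.3 m = 16169  ⇒  m ≈ 287.2 g

m ≈ 287 g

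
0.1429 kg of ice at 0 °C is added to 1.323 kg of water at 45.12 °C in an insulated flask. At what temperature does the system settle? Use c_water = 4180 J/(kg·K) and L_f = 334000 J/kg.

Setting the total heat transfer to zero:
fusion: m_ice L_f = 0.1429·334000 = 47729; warm the meltwater: 597.32 T; water: 5530.1(T − 45.12)
6127.5 T = 249520 − 47729 = 201791
T ≈ 32.93 °C — above 0 °C, consistent with complete melting.

T_f ≈ 32.9 °C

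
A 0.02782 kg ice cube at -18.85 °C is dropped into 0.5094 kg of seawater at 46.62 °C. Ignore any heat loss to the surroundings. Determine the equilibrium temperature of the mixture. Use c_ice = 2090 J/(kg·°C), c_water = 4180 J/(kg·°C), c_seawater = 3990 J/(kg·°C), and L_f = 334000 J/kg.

Heat gained plus heat lost sum to zero:
ice -18.85→0 °C: 0.02782×2090×18.85 = 1096
  fusion: m_ice L_f = 0.02782×334000 = 9291.9
  meltwater 0→T: 0.02782×4180×T = 116.29 T
  seawater: 2032.5(T − 46.62)
2148.8 T = 94755 − 10388 = 84368
T ≈ 39.26 °C — above 0 °C, consistent with complete melting.

T_f ≈ 39.3 °C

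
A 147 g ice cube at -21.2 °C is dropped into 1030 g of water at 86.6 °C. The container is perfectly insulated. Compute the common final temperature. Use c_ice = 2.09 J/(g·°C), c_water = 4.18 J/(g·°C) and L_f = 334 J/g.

Energy conservation, ΣQ = 0:
warm ice to 0 °C: 147×2.09×(0 − (-21.2)) = 6513.3
  melt ice: 147×334 = 49098
  meltwater 0→T: 147×4.18×T = 614.46 T
  water: 4305.4(T − 86.6)
4919.9 T = 372848 − 55611 = 317236
T ≈ 64.48 °C (positive, so assuming full melt was valid).

T_f ≈ 64.5 °C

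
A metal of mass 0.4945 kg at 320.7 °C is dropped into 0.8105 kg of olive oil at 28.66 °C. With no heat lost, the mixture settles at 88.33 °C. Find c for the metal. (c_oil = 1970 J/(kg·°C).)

c ≈ 829 J/(kg·°C)

Heat lost by the metal = heat gained by the oil:
0.4945·c·(320.7 − 88.33) = 0.8105·1970·(88.33 − 28.66)
114.91 c = 95274  ⇒  c ≈ 829.1 J/(kg·°C)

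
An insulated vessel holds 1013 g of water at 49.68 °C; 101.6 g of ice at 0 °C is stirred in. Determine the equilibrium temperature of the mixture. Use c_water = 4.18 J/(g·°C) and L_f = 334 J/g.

T_f ≈ 37.9 °C

Sum of m c ΔT and latent-heat terms is zero:
melt ice: 101.6·334 = 33934; warm the meltwater: 424.69 T; water: 4234.3(T − 49.68)
4659 T = 210362 − 33934 = 176428
T ≈ 37.87 °C (positive, so assuming full melt was valid).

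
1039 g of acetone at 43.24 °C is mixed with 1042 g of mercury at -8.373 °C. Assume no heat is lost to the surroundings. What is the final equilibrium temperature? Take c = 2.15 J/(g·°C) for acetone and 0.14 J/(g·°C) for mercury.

T_f ≈ 40.1 °C

Energy conservation, ΣQ = 0:
1039*2.15*(T − 43.24) + 1042*0.14*(T − (-8.373)) = 0
2233.8(T − 43.24) + 145.88(T − (-8.373)) = 0
2379.7 T = 95370
T ≈ 40.08 °C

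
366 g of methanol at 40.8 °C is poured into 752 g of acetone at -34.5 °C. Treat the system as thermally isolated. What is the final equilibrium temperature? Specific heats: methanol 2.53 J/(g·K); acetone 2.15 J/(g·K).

T_f is the heat-capacity-weighted average of the initial temperatures:
T_f = (925.98*40.8 + 1616.8*(-34.5)) / (925.98 + 1616.8)
    = -18000 / 2542.8 ≈ -7.08 °C

T_f ≈ -7.1 °C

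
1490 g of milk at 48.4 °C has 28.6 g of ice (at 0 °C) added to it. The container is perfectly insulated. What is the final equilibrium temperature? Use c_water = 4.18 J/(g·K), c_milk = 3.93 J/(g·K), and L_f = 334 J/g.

T_f ≈ 45.8 °C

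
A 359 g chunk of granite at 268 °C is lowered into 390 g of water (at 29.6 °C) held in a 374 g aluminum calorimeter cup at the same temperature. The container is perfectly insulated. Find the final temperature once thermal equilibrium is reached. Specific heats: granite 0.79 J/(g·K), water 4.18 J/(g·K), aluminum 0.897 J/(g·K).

T_f ≈ 59.7 °C

Energy conservation, ΣQ = 0:
359×0.79×(T − 268) + 390×4.18×(T − 29.6) + 374×0.897×(T − 29.6) = 0
283.61(T − 268) + 1630.2(T − 29.6) + 335.48(T − 29.6) = 0
(283.61 + 1630.2 + 335.48) T = 283.61×268 + 1630.2×29.6 + 335.48×29.6
T = 134192/2249.3 ≈ 59.66 °C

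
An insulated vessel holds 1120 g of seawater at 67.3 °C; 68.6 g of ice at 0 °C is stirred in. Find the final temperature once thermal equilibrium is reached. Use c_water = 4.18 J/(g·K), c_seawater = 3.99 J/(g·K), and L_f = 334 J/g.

T_f ≈ 58.4 °C

Energy conservation, ΣQ = 0:
fusion: m_ice L_f = 68.6·334 = 22912
  warm the meltwater: 286.75 T
  seawater cools: 1120·3.99·(T − 67.3) = 4468.8(T − 67.3)
4755.5 T = 300750 − 22912 = 277838
T ≈ 58.42 °C. Since T > 0 °C, the all-ice-melts assumption holds.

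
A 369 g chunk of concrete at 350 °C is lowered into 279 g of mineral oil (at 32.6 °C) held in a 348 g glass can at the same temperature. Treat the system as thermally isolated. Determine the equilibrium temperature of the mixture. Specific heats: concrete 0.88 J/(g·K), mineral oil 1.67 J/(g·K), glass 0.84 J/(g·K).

Taking heat into each body as positive, Σ m c ΔT = 0:
369×0.88×(T − 350) + 279×1.67×(T − 32.6) + 348×0.84×(T − 32.6) = 0
1083 T = 138371
T = 138371 / 1083 = 128 °C

T_f ≈ 127.8 °C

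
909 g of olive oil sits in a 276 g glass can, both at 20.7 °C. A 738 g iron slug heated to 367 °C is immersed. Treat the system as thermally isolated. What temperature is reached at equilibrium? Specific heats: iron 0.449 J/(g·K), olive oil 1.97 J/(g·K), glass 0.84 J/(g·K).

T_f ≈ 69.4 °C

Net heat exchanged in the isolated system is zero:
738×0.449×(T − 367) + 909×1.97×(T − 20.7) + 276×0.84×(T − 20.7) = 0
2353.9 T = 163477
T ≈ 69.45 °C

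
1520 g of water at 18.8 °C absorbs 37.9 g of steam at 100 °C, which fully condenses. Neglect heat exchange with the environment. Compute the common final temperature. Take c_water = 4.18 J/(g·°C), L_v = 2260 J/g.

T_f ≈ 33.9 °C

Taking heat into each body as positive, Σ m c ΔT = 0:
steam→water at 100 °C releases m L_v = 37.9·2260 = 85654
  condensed water 100 °C→T: 158.42(T − 100)
  original water: 6353.6(T − 18.8)
6512 T = 85654 + 15842 + 119448 = 220944
T ≈ 33.93 °C, under the boiling point, so the assumption holds.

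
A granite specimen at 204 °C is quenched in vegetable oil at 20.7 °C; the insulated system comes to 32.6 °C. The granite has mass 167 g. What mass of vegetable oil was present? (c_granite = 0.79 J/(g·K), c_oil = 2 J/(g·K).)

m ≈ 950 g

|Q_granite| = |Q_oil|:
167×0.79×(204 − 32.6) = m×2×(32.6 − 20.7)
23.8 m = 22613  ⇒  m ≈ 950.1 g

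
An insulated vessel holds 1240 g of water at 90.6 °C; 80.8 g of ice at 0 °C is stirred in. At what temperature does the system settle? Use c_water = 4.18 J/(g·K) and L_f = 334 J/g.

T_f ≈ 80.2 °C

Setting the total heat transfer to zero:
latent heat to melt: 80.8×334 = 26987
  warm the meltwater: 337.74 T
  water cools: 1240×4.18×(T − 90.6) = 5183.2(T − 90.6)
5520.9 T = 469598 − 26987 = 442611
T ≈ 80.17 °C. Since T > 0 °C, the all-ice-melts assumption holds.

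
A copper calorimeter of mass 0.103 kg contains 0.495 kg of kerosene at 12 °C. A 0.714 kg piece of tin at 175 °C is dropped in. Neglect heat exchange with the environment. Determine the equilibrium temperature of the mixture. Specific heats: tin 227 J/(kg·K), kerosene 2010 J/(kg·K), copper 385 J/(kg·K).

T_f ≈ 34.1 °C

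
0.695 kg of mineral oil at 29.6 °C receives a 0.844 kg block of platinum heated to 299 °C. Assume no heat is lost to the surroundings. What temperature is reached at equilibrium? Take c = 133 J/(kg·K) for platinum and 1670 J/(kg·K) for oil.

T_f ≈ 53.4 °C

Heat gained plus heat lost sum to zero:
0.844*133*(T − 299) + 0.695*1670*(T − 29.6) = 0
112.25(T − 299) + 1160.6(T − 29.6) = 0
(112.25 + 1160.6) T = 112.25*299 + 1160.6*29.6
T = 67919/1272.9 ≈ 53.36 °C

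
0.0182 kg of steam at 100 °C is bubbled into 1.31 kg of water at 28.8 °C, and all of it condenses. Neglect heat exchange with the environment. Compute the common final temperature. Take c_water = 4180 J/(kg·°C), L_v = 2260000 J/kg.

T_f ≈ 37.2 °C

Energy conservation, ΣQ = 0:
steam→water at 100 °C releases m L_v = 0.0182·2260000 = 41132; condensed water 100 °C→T: 76.08(T − 100); water warms: 1.31·4180·(T − 28.8) = 5475.8(T − 28.8)
5551.9 T = 41132 + 7607.6 + 157703 = 206443
T ≈ 37.18 °C — below 100 °C, confirming all the steam condensed.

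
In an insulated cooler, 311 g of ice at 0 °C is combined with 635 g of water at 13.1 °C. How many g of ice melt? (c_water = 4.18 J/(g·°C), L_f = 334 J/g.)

m_melted ≈ 104 g

Water can give up m c ΔT = 635·4.18·13.1 = 34771 J before reaching 0 °C.
Fully melting the ice requires m_ice L_f = 311·334 = 103874 J.
34771 J < 103874 J, so only part of the ice melts and the system sits at 0 °C.
m_melted·334 = 34771  ⇒  m_melted ≈ 104.1 g.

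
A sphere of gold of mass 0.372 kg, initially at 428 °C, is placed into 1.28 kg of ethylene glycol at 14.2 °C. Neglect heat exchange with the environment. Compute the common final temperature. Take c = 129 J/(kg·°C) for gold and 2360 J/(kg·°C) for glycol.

T_f ≈ 20.7 °C

With ΣQ=0 the equilibrium temperature is the m·c-weighted mean:
T_f = (47.99·428 + 3020.8·14.2) / (47.99 + 3020.8)
    = 63434 / 3068.8 ≈ 20.67 °C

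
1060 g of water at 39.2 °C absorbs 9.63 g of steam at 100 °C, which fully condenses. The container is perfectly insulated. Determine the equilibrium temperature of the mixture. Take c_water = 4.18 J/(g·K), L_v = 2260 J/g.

T_f ≈ 44.6 °C

Sum of m c ΔT and latent-heat terms is zero:
condense steam: −9.63×2260 = −21764; condensed water 100 °C→T: 40.25(T − 100); water warms: 1060×4.18×(T − 39.2) = 4430.8(T − 39.2)
4471.1 T = 21764 + 4025.3 + 173687 = 199476
T ≈ 44.62 °C, under the boiling point, so the assumption holds.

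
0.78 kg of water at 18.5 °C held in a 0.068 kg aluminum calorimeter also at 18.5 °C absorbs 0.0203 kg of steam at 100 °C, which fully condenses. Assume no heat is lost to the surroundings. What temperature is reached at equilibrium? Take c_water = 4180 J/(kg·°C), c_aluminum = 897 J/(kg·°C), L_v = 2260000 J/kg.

T_f ≈ 34.0 °C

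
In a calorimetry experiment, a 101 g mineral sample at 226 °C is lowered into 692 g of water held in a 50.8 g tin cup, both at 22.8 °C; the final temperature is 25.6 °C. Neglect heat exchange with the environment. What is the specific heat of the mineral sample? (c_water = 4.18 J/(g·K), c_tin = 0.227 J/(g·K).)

c ≈ 0.402 J/(g·K)

Heat gained plus heat lost sum to zero:
101×c×(25.6 − 226) + 692×4.18×(25.6 − 22.8) + 50.8×0.227×(25.6 − 22.8) = 0
-20240 c = -8131.5
c = -8131.5/-20240 ≈ 0.4017 J/(g·K)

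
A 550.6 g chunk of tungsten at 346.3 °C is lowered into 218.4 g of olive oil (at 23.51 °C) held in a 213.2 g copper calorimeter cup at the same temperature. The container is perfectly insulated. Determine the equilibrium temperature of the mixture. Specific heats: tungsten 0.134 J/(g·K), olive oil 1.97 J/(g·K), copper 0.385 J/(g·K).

T_f ≈ 64.1 °C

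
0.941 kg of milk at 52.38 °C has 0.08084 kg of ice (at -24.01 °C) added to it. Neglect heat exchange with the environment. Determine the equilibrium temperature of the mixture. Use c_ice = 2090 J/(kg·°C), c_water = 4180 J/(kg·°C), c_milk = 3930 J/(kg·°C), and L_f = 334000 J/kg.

Energy balance with sensible and latent terms:
ice -24.01→0 °C: 0.08084×2090×24.01 = 4056.6
  fusion: m_ice L_f = 0.08084×334000 = 27001
  meltwater 0→T: 0.08084×4180×T = 337.91 T
  milk cools: 0.941×3930×(T − 52.38) = 3698.1(T − 52.38)
4036 T = 193708 − 31057 = 162651
T ≈ 40.30 °C — above 0 °C, consistent with complete melting.

T_f ≈ 40.3 °C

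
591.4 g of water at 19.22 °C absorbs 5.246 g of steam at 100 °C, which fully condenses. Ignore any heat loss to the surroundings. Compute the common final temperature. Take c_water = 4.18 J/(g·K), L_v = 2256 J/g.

T_f ≈ 24.7 °C

Net heat exchanged in the isolated system is zero:
latent heat released on condensation: 5.246·2256 = 11835; condensate cools 100→T: 5.246·4.18·(T − 100) = 21.93(T − 100); water warms: 591.4·4.18·(T − 19.22) = 2472.1(T − 19.22)
2494 T = 11835 + 2192.8 + 47513 = 61541
T ≈ 24.68 °C, under the boiling point, so the assumption holds.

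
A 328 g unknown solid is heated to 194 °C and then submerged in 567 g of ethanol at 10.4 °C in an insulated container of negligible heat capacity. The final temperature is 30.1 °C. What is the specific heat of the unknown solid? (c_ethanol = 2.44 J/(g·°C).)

c ≈ 0.507 J/(g·°C)

Heat lost by the unknown solid = heat gained by the ethanol:
328·c·(194 − 30.1) = 567·2.44·(30.1 − 10.4)
53759 c = 27255  ⇒  c ≈ 0.507 J/(g·°C)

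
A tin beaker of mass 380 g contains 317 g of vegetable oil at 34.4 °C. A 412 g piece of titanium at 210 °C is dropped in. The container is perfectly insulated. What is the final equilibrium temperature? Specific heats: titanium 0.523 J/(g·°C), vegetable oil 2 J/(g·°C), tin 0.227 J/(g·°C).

T_f is the heat-capacity-weighted average of the initial temperatures:
T_f = (215.48×210 + 634×34.4 + 86.26×34.4) / (215.48 + 634 + 86.26)
    = 70027 / 935.74 ≈ 74.84 °C

T_f ≈ 74.8 °C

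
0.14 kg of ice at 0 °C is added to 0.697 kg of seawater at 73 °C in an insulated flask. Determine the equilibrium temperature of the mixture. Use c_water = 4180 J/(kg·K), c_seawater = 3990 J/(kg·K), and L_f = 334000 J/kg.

T_f ≈ 46.4 °C

Energy balance with sensible and latent terms:
melt ice: 0.14·334000 = 46760
  warm the meltwater: 585.2 T
  seawater: 2781(T − 73)
3366.2 T = 203015 − 46760 = 156255
T ≈ 46.42 °C (positive, so assuming full melt was valid).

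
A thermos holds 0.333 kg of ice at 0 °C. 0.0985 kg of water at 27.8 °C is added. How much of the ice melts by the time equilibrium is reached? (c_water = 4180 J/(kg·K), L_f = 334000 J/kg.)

Cooling the water to 0 °C releases 0.0985·4180·27.8 = 11446 J.
To melt every bit of ice: 0.333·334000 = 111222 J.
11446 J < 111222 J, so only part of the ice melts and the system sits at 0 °C.
m_melted·334000 = 11446  ⇒  m_melted ≈ 0.03427 kg.

m_melted ≈ 0.0343 kg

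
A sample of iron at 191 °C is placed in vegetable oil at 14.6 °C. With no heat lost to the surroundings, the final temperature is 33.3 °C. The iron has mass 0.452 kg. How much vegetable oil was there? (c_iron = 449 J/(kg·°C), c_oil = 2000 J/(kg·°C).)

Taking heat into each body as positive, Σ m c ΔT = 0:
0.452·449·(33.3 − 191) + m·2000·(33.3 − 14.6) = 0
37400 m = 32005
m = 32005/37400 ≈ 0.8557 kg

m ≈ 0.856 kg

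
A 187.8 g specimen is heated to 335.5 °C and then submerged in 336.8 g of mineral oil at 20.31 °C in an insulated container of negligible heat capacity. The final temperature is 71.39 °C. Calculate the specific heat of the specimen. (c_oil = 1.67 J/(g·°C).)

c ≈ 0.579 J/(g·°C)

m_s c (T_s − T_f) = m_oil c_oil (T_f − T_0):
187.8·c·(335.5 − 71.39) = 336.8·1.67·(71.39 − 20.31)
49600 c = 28730  ⇒  c ≈ 0.5792 J/(g·°C)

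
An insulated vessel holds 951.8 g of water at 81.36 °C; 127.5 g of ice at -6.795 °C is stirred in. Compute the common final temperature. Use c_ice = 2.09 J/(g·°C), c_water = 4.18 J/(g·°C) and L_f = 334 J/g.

Energy balance with sensible and latent terms:
ice -6.795→0 °C: 127.5·2.09·6.795 = 1810.7; melt ice: 127.5·334 = 42585; meltwater 0→T: 127.5·4.18·T = 532.95 T; water: 3978.5(T − 81.36)
4511.5 T = 323693 − 44396 = 279297
T ≈ 61.91 °C (positive, so assuming full melt was valid).

T_f ≈ 61.9 °C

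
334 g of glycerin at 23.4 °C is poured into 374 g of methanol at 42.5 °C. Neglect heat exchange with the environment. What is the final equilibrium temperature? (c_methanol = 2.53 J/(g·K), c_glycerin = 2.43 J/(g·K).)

T_f ≈ 33.7 °C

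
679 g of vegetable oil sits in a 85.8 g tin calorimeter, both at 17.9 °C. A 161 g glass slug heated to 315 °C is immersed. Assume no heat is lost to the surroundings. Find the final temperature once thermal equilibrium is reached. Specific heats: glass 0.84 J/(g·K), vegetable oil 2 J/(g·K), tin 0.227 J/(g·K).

Let T be the final temperature. ΣQ_i = 0:
161×0.84×(T − 315) + 679×2×(T − 17.9) + 85.8×0.227×(T − 17.9) = 0
135.24(T − 315) + 1358(T − 17.9) + 19.48(T − 17.9) = 0
1512.7 T = 67257
T = 67257 / 1512.7 = 44.5 °C

T_f ≈ 44.5 °C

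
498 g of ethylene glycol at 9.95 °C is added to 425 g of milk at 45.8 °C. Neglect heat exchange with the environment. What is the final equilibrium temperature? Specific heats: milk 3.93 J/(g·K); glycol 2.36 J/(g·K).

Set heat shed by the hot body equal to heat absorbed by the cold body:
425*3.93*(45.8 − T) = 498*2.36*(T − 9.95)
1670.2(45.8 − T) = 1175.3(T − 9.95)
2845.5 T = 88191  ⇒  T ≈ 30.99 °C

T_f ≈ 31.0 °C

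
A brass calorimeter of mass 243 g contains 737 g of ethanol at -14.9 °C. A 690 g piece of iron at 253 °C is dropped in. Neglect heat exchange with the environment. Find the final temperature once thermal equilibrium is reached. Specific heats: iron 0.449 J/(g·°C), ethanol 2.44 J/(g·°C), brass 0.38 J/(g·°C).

T_f ≈ 22.8 °C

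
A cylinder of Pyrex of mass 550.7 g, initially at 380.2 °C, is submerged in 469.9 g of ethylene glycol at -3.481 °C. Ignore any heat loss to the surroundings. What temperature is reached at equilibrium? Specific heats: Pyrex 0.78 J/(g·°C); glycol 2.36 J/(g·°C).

T_f ≈ 103.6 °C

Energy conservation, ΣQ = 0:
550.7·0.78·(T − 380.2) + 469.9·2.36·(T − (-3.481)) = 0
1538.5 T = 159453
T ≈ 103.64 °C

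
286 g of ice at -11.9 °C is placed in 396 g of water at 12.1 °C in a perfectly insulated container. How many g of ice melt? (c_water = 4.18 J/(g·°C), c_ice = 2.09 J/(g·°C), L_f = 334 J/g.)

Water can give up m c ΔT = 396·4.18·12.1 = 20029 J before reaching 0 °C.
Warming the ice to 0 °C takes 286·2.09·11.9 = 7113.1 J, leaving 12916 J for melting.
To melt every bit of ice: 286·334 = 95524 J.
Since 12916 < 95524 J, not all the ice melts; equilibrium is at 0 °C.
m_melted·334 = 12916  ⇒  m_melted ≈ 38.67 g.

m_melted ≈ 38.7 g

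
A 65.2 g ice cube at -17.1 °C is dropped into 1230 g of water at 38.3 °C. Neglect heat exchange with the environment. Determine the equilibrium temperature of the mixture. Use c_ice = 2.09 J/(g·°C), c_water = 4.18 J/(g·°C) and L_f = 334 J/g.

Conservation of energy gives ΣQ = 0:
warm ice to 0 °C: 65.2·2.09·(0 − (-17.1)) = 2330.2; melt ice: 65.2·334 = 21777; warm the meltwater: 272.54 T; water cools: 1230·4.18·(T − 38.3) = 5141.4(T − 38.3)
5413.9 T = 196916 − 24107 = 172809
T ≈ 31.92 °C. Since T > 0 °C, the all-ice-melts assumption holds.

T_f ≈ 31.9 °C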